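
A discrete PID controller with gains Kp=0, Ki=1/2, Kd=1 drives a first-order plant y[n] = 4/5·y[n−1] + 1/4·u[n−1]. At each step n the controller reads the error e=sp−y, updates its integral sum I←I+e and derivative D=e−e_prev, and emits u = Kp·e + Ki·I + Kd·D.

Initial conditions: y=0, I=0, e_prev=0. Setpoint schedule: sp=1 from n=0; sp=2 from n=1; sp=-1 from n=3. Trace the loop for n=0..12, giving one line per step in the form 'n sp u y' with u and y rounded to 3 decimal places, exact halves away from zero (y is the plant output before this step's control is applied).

0 1 1.500 0.000
1 2 1.938 0.375
2 2 1.511 0.784
3 -1 -2.303 1.005
4 -1 1.080 0.228
5 -1 -0.647 0.453
6 -1 -0.771 0.200
7 -1 -1.274 -0.032
8 -1 -1.523 -0.344
9 -1 -1.695 -0.656
10 -1 -1.740 -0.949
11 -1 -1.690 -1.194
12 -1 -1.563 -1.378

(exact arithmetic carried between steps; '≈' marks a value shown rounded to 6 d.p. or computed from one; I and e_prev carry over from the previous line; the table rounds u and y to 3 d.p., halves away from zero)
n=0: y=0, sp=1, e=sp−y=1; I=1, D=e−e_prev=1; u=0·1+1/2·1+1·1=1.5; next y=4/5·0+1/4·1.5=0.375
n=1: y=0.375, sp=2, e=sp−y=1.625; I=2.625, D=e−e_prev=0.625; u=0·1.625+1/2·2.625+1·0.625=1.9375; next y=4/5·0.375+1/4·1.9375=0.784375
n=2: y=0.784375, sp=2, e=sp−y=1.215625; I=3.840625, D=e−e_prev=-0.409375; u=0·1.215625+1/2·3.840625+1·(-0.409375)≈1.510938; next y=4/5·0.784375+1/4·1.510938≈1.005234
n=3: y≈1.005234, sp=-1, e=sp−y≈-2.005234; I≈1.835391, D=e−e_prev≈-3.220859; u=0·(-2.005234)+1/2·1.835391+1·(-3.220859)≈-2.303164; next y=4/5·1.005234+1/4·(-2.303164)≈0.228396
n=4: y≈0.228396, sp=-1, e=sp−y≈-1.228396; I≈0.606994, D=e−e_prev≈0.776838; u=0·(-1.228396)+1/2·0.606994+1·0.776838≈1.080335; next y=4/5·0.228396+1/4·1.080335≈0.452801
n=5: y≈0.452801, sp=-1, e=sp−y≈-1.452801; I≈-0.845807, D=e−e_prev≈-0.224404; u=0·(-1.452801)+1/2·(-0.845807)+1·(-0.224404)≈-0.647308; next y=4/5·0.452801+1/4·(-0.647308)≈0.200414
n=6: y≈0.200414, sp=-1, e=sp−y≈-1.200414; I≈-2.046221, D=e−e_prev≈0.252387; u=0·(-1.200414)+1/2·(-2.046221)+1·0.252387≈-0.770723; next y=4/5·0.200414+1/4·(-0.770723)≈-0.032350
n=7: y≈-0.032350, sp=-1, e=sp−y≈-0.967650; I≈-3.013871, D=e−e_prev≈0.232764; u=0·(-0.967650)+1/2·(-3.013871)+1·0.232764≈-1.274172; next y=4/5·(-0.032350)+1/4·(-1.274172)≈-0.344423
n=8: y≈-0.344423, sp=-1, e=sp−y≈-0.655577; I≈-3.669448, D=e−e_prev≈0.312073; u=0·(-0.655577)+1/2·(-3.669448)+1·0.312073≈-1.522651; next y=4/5·(-0.344423)+1/4·(-1.522651)≈-0.656201
n=9: y≈-0.656201, sp=-1, e=sp−y≈-0.343799; I≈-4.013247, D=e−e_prev≈0.311778; u=0·(-0.343799)+1/2·(-4.013247)+1·0.311778≈-1.694845; next y=4/5·(-0.656201)+1/4·(-1.694845)≈-0.948672
n=10: y≈-0.948672, sp=-1, e=sp−y≈-0.051328; I≈-4.064575, D=e−e_prev≈0.292471; u=0·(-0.051328)+1/2·(-4.064575)+1·0.292471≈-1.739816; next y=4/5·(-0.948672)+1/4·(-1.739816)≈-1.193892
n=11: y≈-1.193892, sp=-1, e=sp−y≈0.193892; I≈-3.870683, D=e−e_prev≈0.245220; u=0·0.193892+1/2·(-3.870683)+1·0.245220≈-1.690122; next y=4/5·(-1.193892)+1/4·(-1.690122)≈-1.377644
n=12: y≈-1.377644, sp=-1, e=sp−y≈0.377644; I≈-3.493039, D=e−e_prev≈0.183752; u=0·0.377644+1/2·(-3.493039)+1·0.183752≈-1.562768; next y=4/5·(-1.377644)+1/4·(-1.562768)≈-1.492807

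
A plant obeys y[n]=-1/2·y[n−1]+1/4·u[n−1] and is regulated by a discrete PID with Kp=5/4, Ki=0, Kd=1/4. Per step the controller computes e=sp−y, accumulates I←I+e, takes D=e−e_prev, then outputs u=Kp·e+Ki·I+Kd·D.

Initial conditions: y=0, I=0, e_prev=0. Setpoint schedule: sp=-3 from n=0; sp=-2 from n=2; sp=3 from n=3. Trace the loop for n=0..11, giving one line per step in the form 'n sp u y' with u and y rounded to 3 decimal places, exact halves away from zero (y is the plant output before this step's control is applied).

0 -3 -4.500 0.000
1 -3 -2.063 -1.125
2 -2 -2.602 0.047
3 3 6.022 -0.674
4 3 0.818 1.843
5 3 5.286 -0.717
6 3 1.051 1.680
7 3 5.036 -0.577
8 3 1.284 1.548
9 3 4.816 -0.453
10 3 1.491 1.430
11 3 4.621 -0.342

(exact arithmetic carried between steps; '≈' marks a value shown rounded to 6 d.p. or computed from one; I and e_prev carry over from the previous line; the table rounds u and y to 3 d.p., halves away from zero)
n=0: y=0, sp=-3, e=sp−y=-3; I=-3, D=e−e_prev=-3; u=5/4·(-3)+0·(-3)+1/4·(-3)=-4.5; next y=-1/2·0+1/4·(-4.5)=-1.125
n=1: y=-1.125, sp=-3, e=sp−y=-1.875; I=-4.875, D=e−e_prev=1.125; u=5/4·(-1.875)+0·(-4.875)+1/4·1.125=-2.0625; next y=-1/2·(-1.125)+1/4·(-2.0625)=0.046875
n=2: y=0.046875, sp=-2, e=sp−y=-2.046875; I=-6.921875, D=e−e_prev=-0.171875; u=5/4·(-2.046875)+0·(-6.921875)+1/4·(-0.171875)≈-2.601563; next y=-1/2·0.046875+1/4·(-2.601563)≈-0.673828
n=3: y≈-0.673828, sp=3, e=sp−y≈3.673828; I≈-3.248047, D=e−e_prev≈5.720703; u=5/4·3.673828+0·(-3.248047)+1/4·5.720703≈6.022461; next y=-1/2·(-0.673828)+1/4·6.022461≈1.842529
n=4: y≈1.842529, sp=3, e=sp−y≈1.157471; I≈-2.090576, D=e−e_prev≈-2.516357; u=5/4·1.157471+0·(-2.090576)+1/4·(-2.516357)≈0.817749; next y=-1/2·1.842529+1/4·0.817749≈-0.716827
n=5: y≈-0.716827, sp=3, e=sp−y≈3.716827; I≈1.626251, D=e−e_prev≈2.559357; u=5/4·3.716827+0·1.626251+1/4·2.559357≈5.285873; next y=-1/2·(-0.716827)+1/4·5.285873≈1.679882
n=6: y≈1.679882, sp=3, e=sp−y≈1.320118; I≈2.946369, D=e−e_prev≈-2.396709; u=5/4·1.320118+0·2.946369+1/4·(-2.396709)≈1.050970; next y=-1/2·1.679882+1/4·1.050970≈-0.577199
n=7: y≈-0.577199, sp=3, e=sp−y≈3.577199; I≈6.523568, D=e−e_prev≈2.257081; u=5/4·3.577199+0·6.523568+1/4·2.257081≈5.035768; next y=-1/2·(-0.577199)+1/4·5.035768≈1.547541
n=8: y≈1.547541, sp=3, e=sp−y≈1.452459; I≈7.976026, D=e−e_prev≈-2.124740; u=5/4·1.452459+0·7.976026+1/4·(-2.124740)≈1.284388; next y=-1/2·1.547541+1/4·1.284388≈-0.452674
n=9: y≈-0.452674, sp=3, e=sp−y≈3.452674; I≈11.428700, D=e−e_prev≈2.000215; u=5/4·3.452674+0·11.428700+1/4·2.000215≈4.815896; next y=-1/2·(-0.452674)+1/4·4.815896≈1.430311
n=10: y≈1.430311, sp=3, e=sp−y≈1.569689; I≈12.998389, D=e−e_prev≈-1.882984; u=5/4·1.569689+0·12.998389+1/4·(-1.882984)≈1.491366; next y=-1/2·1.430311+1/4·1.491366≈-0.342314
n=11: y≈-0.342314, sp=3, e=sp−y≈3.342314; I≈16.340703, D=e−e_prev≈1.772625; u=5/4·3.342314+0·16.340703+1/4·1.772625≈4.621049; next y=-1/2·(-0.342314)+1/4·4.621049≈1.326419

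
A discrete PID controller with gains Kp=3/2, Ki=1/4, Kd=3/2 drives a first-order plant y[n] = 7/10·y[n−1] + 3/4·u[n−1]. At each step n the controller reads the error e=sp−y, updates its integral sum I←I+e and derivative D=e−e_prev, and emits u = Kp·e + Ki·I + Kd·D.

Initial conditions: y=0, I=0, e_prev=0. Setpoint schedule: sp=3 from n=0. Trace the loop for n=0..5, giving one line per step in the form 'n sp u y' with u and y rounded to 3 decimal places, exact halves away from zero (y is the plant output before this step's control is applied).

(exact arithmetic carried between steps; '≈' marks a value shown rounded to 6 d.p. or computed from one; I and e_prev carry over from the previous line; the table rounds u and y to 3 d.p., halves away from zero)
n=0: y=0, sp=3, e=sp−y=3; I=3, D=e−e_prev=3; u=3/2·3+1/4·3+3/2·3=9.75; next y=7/10·0+3/4·9.75=7.3125
n=1: y=7.3125, sp=3, e=sp−y=-4.3125; I=-1.3125, D=e−e_prev=-7.3125; u=3/2·(-4.3125)+1/4·(-1.3125)+3/2·(-7.3125)=-17.765625; next y=7/10·7.3125+3/4·(-17.765625)≈-8.205469
n=2: y≈-8.205469, sp=3, e=sp−y≈11.205469; I≈9.892969, D=e−e_prev≈15.517969; u=3/2·11.205469+1/4·9.892969+3/2·15.517969≈42.558398; next y=7/10·(-8.205469)+3/4·42.558398≈26.174971
n=3: y≈26.174971, sp=3, e=sp−y≈-23.174971; I≈-13.282002, D=e−e_prev≈-34.380439; u=3/2·(-23.174971)+1/4·(-13.282002)+3/2·(-34.380439)≈-89.653616; next y=7/10·26.174971+3/4·(-89.653616)≈-48.917732
n=4: y≈-48.917732, sp=3, e=sp−y≈51.917732; I≈38.635730, D=e−e_prev≈75.092703; u=3/2·51.917732+1/4·38.635730+3/2·75.092703≈200.174586; next y=7/10·(-48.917732)+3/4·200.174586≈115.888527
n=5: y≈115.888527, sp=3, e=sp−y≈-112.888527; I≈-74.252796, D=e−e_prev≈-164.806259; u=3/2·(-112.888527)+1/4·(-74.252796)+3/2·(-164.806259)≈-435.105377; next y=7/10·115.888527+3/4·(-435.105377)≈-245.207064

0 3 9.750 0.000
1 3 -17.766 7.313
2 3 42.558 -8.205
3 3 -89.654 26.175
4 3 200.175 -48.918
5 3 -435.105 115.889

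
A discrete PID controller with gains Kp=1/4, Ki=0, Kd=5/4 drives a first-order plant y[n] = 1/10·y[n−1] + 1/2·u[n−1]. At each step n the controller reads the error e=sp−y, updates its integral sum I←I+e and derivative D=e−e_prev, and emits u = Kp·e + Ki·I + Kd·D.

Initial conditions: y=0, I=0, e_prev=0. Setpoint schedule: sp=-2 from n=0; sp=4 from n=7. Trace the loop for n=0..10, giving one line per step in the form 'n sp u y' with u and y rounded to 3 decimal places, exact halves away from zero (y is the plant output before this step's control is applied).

(exact arithmetic carried between steps; '≈' marks a value shown rounded to 6 d.p. or computed from one; I and e_prev carry over from the previous line; the table rounds u and y to 3 d.p., halves away from zero)
n=0: y=0, sp=-2, e=sp−y=-2; I=-2, D=e−e_prev=-2; u=1/4·(-2)+0·(-2)+5/4·(-2)=-3; next y=1/10·0+1/2·(-3)=-1.5
n=1: y=-1.5, sp=-2, e=sp−y=-0.5; I=-2.5, D=e−e_prev=1.5; u=1/4·(-0.5)+0·(-2.5)+5/4·1.5=1.75; next y=1/10·(-1.5)+1/2·1.75=0.725
n=2: y=0.725, sp=-2, e=sp−y=-2.725; I=-5.225, D=e−e_prev=-2.225; u=1/4·(-2.725)+0·(-5.225)+5/4·(-2.225)=-3.4625; next y=1/10·0.725+1/2·(-3.4625)=-1.65875
n=3: y=-1.65875, sp=-2, e=sp−y=-0.34125; I=-5.56625, D=e−e_prev=2.38375; u=1/4·(-0.34125)+0·(-5.56625)+5/4·2.38375=2.894375; next y=1/10·(-1.65875)+1/2·2.894375≈1.281313
n=4: y≈1.281313, sp=-2, e=sp−y≈-3.281313; I≈-8.847563, D=e−e_prev≈-2.940063; u=1/4·(-3.281313)+0·(-8.847563)+5/4·(-2.940063)≈-4.495406; next y=1/10·1.281313+1/2·(-4.495406)≈-2.119572
n=5: y≈-2.119572, sp=-2, e=sp−y≈0.119572; I≈-8.727991, D=e−e_prev≈3.400884; u=1/4·0.119572+0·(-8.727991)+5/4·3.400884≈4.280998; next y=1/10·(-2.119572)+1/2·4.280998≈1.928542
n=6: y≈1.928542, sp=-2, e=sp−y≈-3.928542; I≈-12.656533, D=e−e_prev≈-4.048114; u=1/4·(-3.928542)+0·(-12.656533)+5/4·(-4.048114)≈-6.042278; next y=1/10·1.928542+1/2·(-6.042278)≈-2.828285
n=7: y≈-2.828285, sp=4, e=sp−y≈6.828285; I≈-5.828248, D=e−e_prev≈10.756827; u=1/4·6.828285+0·(-5.828248)+5/4·10.756827≈15.153105; next y=1/10·(-2.828285)+1/2·15.153105≈7.293724
n=8: y≈7.293724, sp=4, e=sp−y≈-3.293724; I≈-9.121972, D=e−e_prev≈-10.122009; u=1/4·(-3.293724)+0·(-9.121972)+5/4·(-10.122009)≈-13.475942; next y=1/10·7.293724+1/2·(-13.475942)≈-6.008598
n=9: y≈-6.008598, sp=4, e=sp−y≈10.008598; I≈0.886627, D=e−e_prev≈13.302322; u=1/4·10.008598+0·0.886627+5/4·13.302322≈19.130053; next y=1/10·(-6.008598)+1/2·19.130053≈8.964166
n=10: y≈8.964166, sp=4, e=sp−y≈-4.964166; I≈-4.077540, D=e−e_prev≈-14.972765; u=1/4·(-4.964166)+0·(-4.077540)+5/4·(-14.972765)≈-19.956998; next y=1/10·8.964166+1/2·(-19.956998)≈-9.082082

0 -2 -3.000 0.000
1 -2 1.750 -1.500
2 -2 -3.463 0.725
3 -2 2.894 -1.659
4 -2 -4.495 1.281
5 -2 4.281 -2.120
6 -2 -6.042 1.929
7 4 15.153 -2.828
8 4 -13.476 7.294
9 4 19.130 -6.009
10 4 -19.957 8.964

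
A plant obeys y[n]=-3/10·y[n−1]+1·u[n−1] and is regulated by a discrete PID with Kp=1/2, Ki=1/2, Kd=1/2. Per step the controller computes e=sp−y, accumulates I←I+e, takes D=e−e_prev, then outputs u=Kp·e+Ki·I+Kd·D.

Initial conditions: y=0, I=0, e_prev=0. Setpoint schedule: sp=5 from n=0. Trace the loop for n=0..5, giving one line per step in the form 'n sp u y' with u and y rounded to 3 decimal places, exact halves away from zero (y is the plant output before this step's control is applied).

0 5 7.500 0.000
1 5 -3.750 7.500
2 5 19.000 -6.000
3 5 -22.450 20.800
4 5 57.285 -28.690
5 5 -92.488 65.892

(exact arithmetic carried between steps; '≈' marks a value shown rounded to 6 d.p. or computed from one; I and e_prev carry over from the previous line; the table rounds u and y to 3 d.p., halves away from zero)
n=0: y=0, sp=5, e=sp−y=5; I=5, D=e−e_prev=5; u=1/2·5+1/2·5+1/2·5=7.5; next y=-3/10·0+1·7.5=7.5
n=1: y=7.5, sp=5, e=sp−y=-2.5; I=2.5, D=e−e_prev=-7.5; u=1/2·(-2.5)+1/2·2.5+1/2·(-7.5)=-3.75; next y=-3/10·7.5+1·(-3.75)=-6
n=2: y=-6, sp=5, e=sp−y=11; I=13.5, D=e−e_prev=13.5; u=1/2·11+1/2·13.5+1/2·13.5=19; next y=-3/10·(-6)+1·19=20.8
n=3: y=20.8, sp=5, e=sp−y=-15.8; I=-2.3, D=e−e_prev=-26.8; u=1/2·(-15.8)+1/2·(-2.3)+1/2·(-26.8)=-22.45; next y=-3/10·20.8+1·(-22.45)=-28.69
n=4: y=-28.69, sp=5, e=sp−y=33.69; I=31.39, D=e−e_prev=49.49; u=1/2·33.69+1/2·31.39+1/2·49.49=57.285; next y=-3/10·(-28.69)+1·57.285=65.892
n=5: y=65.892, sp=5, e=sp−y=-60.892; I=-29.502, D=e−e_prev=-94.582; u=1/2·(-60.892)+1/2·(-29.502)+1/2·(-94.582)=-92.488; next y=-3/10·65.892+1·(-92.488)=-112.2556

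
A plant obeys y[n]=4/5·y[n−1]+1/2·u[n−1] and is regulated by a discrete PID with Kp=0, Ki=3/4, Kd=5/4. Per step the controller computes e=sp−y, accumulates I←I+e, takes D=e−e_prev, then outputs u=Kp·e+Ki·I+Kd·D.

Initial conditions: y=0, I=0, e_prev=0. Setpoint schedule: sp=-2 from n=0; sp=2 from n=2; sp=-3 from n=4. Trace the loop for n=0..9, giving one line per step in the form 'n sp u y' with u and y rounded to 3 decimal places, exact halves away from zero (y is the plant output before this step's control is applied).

0 -2 -4.000 0.000
1 -2 1.000 -2.000
2 2 4.700 -1.100
3 2 -1.990 1.470
4 -3 -5.802 0.181
5 -3 2.325 -2.756
6 -3 -4.957 -1.042
7 -3 0.257 -3.312
8 -3 -3.928 -2.521
9 -3 -0.379 -3.981

(exact arithmetic carried between steps; '≈' marks a value shown rounded to 6 d.p. or computed from one; I and e_prev carry over from the previous line; the table rounds u and y to 3 d.p., halves away from zero)
n=0: y=0, sp=-2, e=sp−y=-2; I=-2, D=e−e_prev=-2; u=0·(-2)+3/4·(-2)+5/4·(-2)=-4; next y=4/5·0+1/2·(-4)=-2
n=1: y=-2, sp=-2, e=sp−y=0; I=-2, D=e−e_prev=2; u=0·0+3/4·(-2)+5/4·2=1; next y=4/5·(-2)+1/2·1=-1.1
n=2: y=-1.1, sp=2, e=sp−y=3.1; I=1.1, D=e−e_prev=3.1; u=0·3.1+3/4·1.1+5/4·3.1=4.7; next y=4/5·(-1.1)+1/2·4.7=1.47
n=3: y=1.47, sp=2, e=sp−y=0.53; I=1.63, D=e−e_prev=-2.57; u=0·0.53+3/4·1.63+5/4·(-2.57)=-1.99; next y=4/5·1.47+1/2·(-1.99)=0.181
n=4: y=0.181, sp=-3, e=sp−y=-3.181; I=-1.551, D=e−e_prev=-3.711; u=0·(-3.181)+3/4·(-1.551)+5/4·(-3.711)=-5.802; next y=4/5·0.181+1/2·(-5.802)=-2.7562
n=5: y=-2.7562, sp=-3, e=sp−y=-0.2438; I=-1.7948, D=e−e_prev=2.9372; u=0·(-0.2438)+3/4·(-1.7948)+5/4·2.9372=2.3254; next y=4/5·(-2.7562)+1/2·2.3254=-1.04226
n=6: y=-1.04226, sp=-3, e=sp−y=-1.95774; I=-3.75254, D=e−e_prev=-1.71394; u=0·(-1.95774)+3/4·(-3.75254)+5/4·(-1.71394)=-4.95683; next y=4/5·(-1.04226)+1/2·(-4.95683)=-3.312223
n=7: y=-3.312223, sp=-3, e=sp−y=0.312223; I=-3.440317, D=e−e_prev=2.269963; u=0·0.312223+3/4·(-3.440317)+5/4·2.269963=0.257216; next y=4/5·(-3.312223)+1/2·0.257216≈-2.521170
n=8: y≈-2.521170, sp=-3, e=sp−y≈-0.478830; I≈-3.919147, D=e−e_prev≈-0.791053; u=0·(-0.478830)+3/4·(-3.919147)+5/4·(-0.791053)≈-3.928176; next y=4/5·(-2.521170)+1/2·(-3.928176)≈-3.981024
n=9: y≈-3.981024, sp=-3, e=sp−y≈0.981024; I≈-2.938122, D=e−e_prev≈1.459854; u=0·0.981024+3/4·(-2.938122)+5/4·1.459854≈-0.378775; next y=4/5·(-3.981024)+1/2·(-0.378775)≈-3.374207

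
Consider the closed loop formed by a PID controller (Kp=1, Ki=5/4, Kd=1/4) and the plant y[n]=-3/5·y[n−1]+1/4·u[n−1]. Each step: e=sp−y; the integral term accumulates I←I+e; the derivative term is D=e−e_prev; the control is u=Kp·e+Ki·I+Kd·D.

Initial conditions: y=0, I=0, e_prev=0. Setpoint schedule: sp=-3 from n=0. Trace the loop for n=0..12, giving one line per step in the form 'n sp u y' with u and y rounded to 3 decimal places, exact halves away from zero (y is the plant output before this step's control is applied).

(exact arithmetic carried between steps; '≈' marks a value shown rounded to 6 d.p. or computed from one; I and e_prev carry over from the previous line; the table rounds u and y to 3 d.p., halves away from zero)
n=0: y=0, sp=-3, e=sp−y=-3; I=-3, D=e−e_prev=-3; u=1·(-3)+5/4·(-3)+1/4·(-3)=-7.5; next y=-3/5·0+1/4·(-7.5)=-1.875
n=1: y=-1.875, sp=-3, e=sp−y=-1.125; I=-4.125, D=e−e_prev=1.875; u=1·(-1.125)+5/4·(-4.125)+1/4·1.875=-5.8125; next y=-3/5·(-1.875)+1/4·(-5.8125)=-0.328125
n=2: y=-0.328125, sp=-3, e=sp−y=-2.671875; I=-6.796875, D=e−e_prev=-1.546875; u=1·(-2.671875)+5/4·(-6.796875)+1/4·(-1.546875)≈-11.554688; next y=-3/5·(-0.328125)+1/4·(-11.554688)≈-2.691797
n=3: y≈-2.691797, sp=-3, e=sp−y≈-0.308203; I≈-7.105078, D=e−e_prev≈2.363672; u=1·(-0.308203)+5/4·(-7.105078)+1/4·2.363672≈-8.598633; next y=-3/5·(-2.691797)+1/4·(-8.598633)≈-0.534580
n=4: y≈-0.534580, sp=-3, e=sp−y≈-2.465420; I≈-9.570498, D=e−e_prev≈-2.157217; u=1·(-2.465420)+5/4·(-9.570498)+1/4·(-2.157217)≈-14.967847; next y=-3/5·(-0.534580)+1/4·(-14.967847)≈-3.421214
n=5: y≈-3.421214, sp=-3, e=sp−y≈0.421214; I≈-9.149284, D=e−e_prev≈2.886634; u=1·0.421214+5/4·(-9.149284)+1/4·2.886634≈-10.293734; next y=-3/5·(-3.421214)+1/4·(-10.293734)≈-0.520705
n=6: y≈-0.520705, sp=-3, e=sp−y≈-2.479295; I≈-11.628579, D=e−e_prev≈-2.900508; u=1·(-2.479295)+5/4·(-11.628579)+1/4·(-2.900508)≈-17.740146; next y=-3/5·(-0.520705)+1/4·(-17.740146)≈-4.122613
n=7: y≈-4.122613, sp=-3, e=sp−y≈1.122613; I≈-10.505966, D=e−e_prev≈3.601908; u=1·1.122613+5/4·(-10.505966)+1/4·3.601908≈-11.109367; next y=-3/5·(-4.122613)+1/4·(-11.109367)≈-0.303774
n=8: y≈-0.303774, sp=-3, e=sp−y≈-2.696226; I≈-13.202192, D=e−e_prev≈-3.818840; u=1·(-2.696226)+5/4·(-13.202192)+1/4·(-3.818840)≈-20.153676; next y=-3/5·(-0.303774)+1/4·(-20.153676)≈-4.856155
n=9: y≈-4.856155, sp=-3, e=sp−y≈1.856155; I≈-11.346037, D=e−e_prev≈4.552381; u=1·1.856155+5/4·(-11.346037)+1/4·4.552381≈-11.188296; next y=-3/5·(-4.856155)+1/4·(-11.188296)≈0.116619
n=10: y≈0.116619, sp=-3, e=sp−y≈-3.116619; I≈-14.462656, D=e−e_prev≈-4.972774; u=1·(-3.116619)+5/4·(-14.462656)+1/4·(-4.972774)≈-22.438132; next y=-3/5·0.116619+1/4·(-22.438132)≈-5.679504
n=11: y≈-5.679504, sp=-3, e=sp−y≈2.679504; I≈-11.783152, D=e−e_prev≈5.796123; u=1·2.679504+5/4·(-11.783152)+1/4·5.796123≈-10.600405; next y=-3/5·(-5.679504)+1/4·(-10.600405)≈0.757601
n=12: y≈0.757601, sp=-3, e=sp−y≈-3.757601; I≈-15.540753, D=e−e_prev≈-6.437106; u=1·(-3.757601)+5/4·(-15.540753)+1/4·(-6.437106)≈-24.792819; next y=-3/5·0.757601+1/4·(-24.792819)≈-6.652766

0 -3 -7.500 0.000
1 -3 -5.813 -1.875
2 -3 -11.555 -0.328
3 -3 -8.599 -2.692
4 -3 -14.968 -0.535
5 -3 -10.294 -3.421
6 -3 -17.740 -0.521
7 -3 -11.109 -4.123
8 -3 -20.154 -0.304
9 -3 -11.188 -4.856
10 -3 -22.438 0.117
11 -3 -10.600 -5.680
12 -3 -24.793 0.758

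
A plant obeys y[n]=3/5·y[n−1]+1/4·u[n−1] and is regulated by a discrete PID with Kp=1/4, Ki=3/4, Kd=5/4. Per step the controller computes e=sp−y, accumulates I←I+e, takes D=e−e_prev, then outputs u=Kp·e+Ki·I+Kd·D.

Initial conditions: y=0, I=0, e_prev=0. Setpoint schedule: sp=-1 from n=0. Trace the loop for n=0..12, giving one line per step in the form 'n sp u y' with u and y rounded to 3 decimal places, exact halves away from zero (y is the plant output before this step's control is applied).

0 -1 -2.250 0.000
1 -1 -0.484 -0.563
2 -1 -1.749 -0.459
3 -1 -1.454 -0.713
4 -1 -1.811 -0.791
5 -1 -1.759 -0.927
6 -1 -1.829 -0.996
7 -1 -1.786 -1.055
8 -1 -1.763 -1.079
9 -1 -1.714 -1.088
10 -1 -1.674 -1.081
11 -1 -1.636 -1.067
12 -1 -1.608 -1.049

(exact arithmetic carried between steps; '≈' marks a value shown rounded to 6 d.p. or computed from one; I and e_prev carry over from the previous line; the table rounds u and y to 3 d.p., halves away from zero)
n=0: y=0, sp=-1, e=sp−y=-1; I=-1, D=e−e_prev=-1; u=1/4·(-1)+3/4·(-1)+5/4·(-1)=-2.25; next y=3/5·0+1/4·(-2.25)=-0.5625
n=1: y=-0.5625, sp=-1, e=sp−y=-0.4375; I=-1.4375, D=e−e_prev=0.5625; u=1/4·(-0.4375)+3/4·(-1.4375)+5/4·0.5625=-0.484375; next y=3/5·(-0.5625)+1/4·(-0.484375)≈-0.458594
n=2: y≈-0.458594, sp=-1, e=sp−y≈-0.541406; I≈-1.978906, D=e−e_prev≈-0.103906; u=1/4·(-0.541406)+3/4·(-1.978906)+5/4·(-0.103906)≈-1.749414; next y=3/5·(-0.458594)+1/4·(-1.749414)≈-0.712510
n=3: y≈-0.712510, sp=-1, e=sp−y≈-0.287490; I≈-2.266396, D=e−e_prev≈0.253916; u=1/4·(-0.287490)+3/4·(-2.266396)+5/4·0.253916≈-1.454275; next y=3/5·(-0.712510)+1/4·(-1.454275)≈-0.791075
n=4: y≈-0.791075, sp=-1, e=sp−y≈-0.208925; I≈-2.475322, D=e−e_prev≈0.078565; u=1/4·(-0.208925)+3/4·(-2.475322)+5/4·0.078565≈-1.810517; next y=3/5·(-0.791075)+1/4·(-1.810517)≈-0.927274
n=5: y≈-0.927274, sp=-1, e=sp−y≈-0.072726; I≈-2.548048, D=e−e_prev≈0.136199; u=1/4·(-0.072726)+3/4·(-2.548048)+5/4·0.136199≈-1.758968; next y=3/5·(-0.927274)+1/4·(-1.758968)≈-0.996106
n=6: y≈-0.996106, sp=-1, e=sp−y≈-0.003894; I≈-2.551942, D=e−e_prev≈0.068832; u=1/4·(-0.003894)+3/4·(-2.551942)+5/4·0.068832≈-1.828889; next y=3/5·(-0.996106)+1/4·(-1.828889)≈-1.054886
n=7: y≈-1.054886, sp=-1, e=sp−y≈0.054886; I≈-2.497055, D=e−e_prev≈0.058780; u=1/4·0.054886+3/4·(-2.497055)+5/4·0.058780≈-1.785595; next y=3/5·(-1.054886)+1/4·(-1.785595)≈-1.079331
n=8: y≈-1.079331, sp=-1, e=sp−y≈0.079331; I≈-2.417725, D=e−e_prev≈0.024444; u=1/4·0.079331+3/4·(-2.417725)+5/4·0.024444≈-1.762906; next y=3/5·(-1.079331)+1/4·(-1.762906)≈-1.088325
n=9: y≈-1.088325, sp=-1, e=sp−y≈0.088325; I≈-2.329400, D=e−e_prev≈0.008994; u=1/4·0.088325+3/4·(-2.329400)+5/4·0.008994≈-1.713726; next y=3/5·(-1.088325)+1/4·(-1.713726)≈-1.081426
n=10: y≈-1.081426, sp=-1, e=sp−y≈0.081426; I≈-2.247974, D=e−e_prev≈-0.006898; u=1/4·0.081426+3/4·(-2.247974)+5/4·(-0.006898)≈-1.674247; next y=3/5·(-1.081426)+1/4·(-1.674247)≈-1.067417
n=11: y≈-1.067417, sp=-1, e=sp−y≈0.067417; I≈-2.180556, D=e−e_prev≈-0.014009; u=1/4·0.067417+3/4·(-2.180556)+5/4·(-0.014009)≈-1.636074; next y=3/5·(-1.067417)+1/4·(-1.636074)≈-1.049469
n=12: y≈-1.049469, sp=-1, e=sp−y≈0.049469; I≈-2.131087, D=e−e_prev≈-0.017949; u=1/4·0.049469+3/4·(-2.131087)+5/4·(-0.017949)≈-1.608384; next y=3/5·(-1.049469)+1/4·(-1.608384)≈-1.031777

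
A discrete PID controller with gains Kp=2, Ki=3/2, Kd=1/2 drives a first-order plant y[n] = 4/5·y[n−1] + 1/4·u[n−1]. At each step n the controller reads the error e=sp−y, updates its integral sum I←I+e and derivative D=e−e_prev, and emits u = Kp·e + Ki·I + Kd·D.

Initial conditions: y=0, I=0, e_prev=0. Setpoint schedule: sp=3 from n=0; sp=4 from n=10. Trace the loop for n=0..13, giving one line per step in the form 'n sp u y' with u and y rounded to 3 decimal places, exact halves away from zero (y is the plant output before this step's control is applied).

(exact arithmetic carried between steps; '≈' marks a value shown rounded to 6 d.p. or computed from one; I and e_prev carry over from the previous line; the table rounds u and y to 3 d.p., halves away from zero)
n=0: y=0, sp=3, e=sp−y=3; I=3, D=e−e_prev=3; u=2·3+3/2·3+1/2·3=12; next y=4/5·0+1/4·12=3
n=1: y=3, sp=3, e=sp−y=0; I=3, D=e−e_prev=-3; u=2·0+3/2·3+1/2·(-3)=3; next y=4/5·3+1/4·3=3.15
n=2: y=3.15, sp=3, e=sp−y=-0.15; I=2.85, D=e−e_prev=-0.15; u=2·(-0.15)+3/2·2.85+1/2·(-0.15)=3.9; next y=4/5·3.15+1/4·3.9=3.495
n=3: y=3.495, sp=3, e=sp−y=-0.495; I=2.355, D=e−e_prev=-0.345; u=2·(-0.495)+3/2·2.355+1/2·(-0.345)=2.37; next y=4/5·3.495+1/4·2.37=3.3885
n=4: y=3.3885, sp=3, e=sp−y=-0.3885; I=1.9665, D=e−e_prev=0.1065; u=2·(-0.3885)+3/2·1.9665+1/2·0.1065=2.226; next y=4/5·3.3885+1/4·2.226=3.2673
n=5: y=3.2673, sp=3, e=sp−y=-0.2673; I=1.6992, D=e−e_prev=0.1212; u=2·(-0.2673)+3/2·1.6992+1/2·0.1212=2.0748; next y=4/5·3.2673+1/4·2.0748=3.13254
n=6: y=3.13254, sp=3, e=sp−y=-0.13254; I=1.56666, D=e−e_prev=0.13476; u=2·(-0.13254)+3/2·1.56666+1/2·0.13476=2.15229; next y=4/5·3.13254+1/4·2.15229≈3.044105
n=7: y≈3.044105, sp=3, e=sp−y≈-0.044105; I≈1.522556, D=e−e_prev≈0.088436; u=2·(-0.044105)+3/2·1.522556+1/2·0.088436≈2.239842; next y=4/5·3.044105+1/4·2.239842≈2.995244
n=8: y≈2.995244, sp=3, e=sp−y≈0.004756; I≈1.527311, D=e−e_prev≈0.048860; u=2·0.004756+3/2·1.527311+1/2·0.048860≈2.324909; next y=4/5·2.995244+1/4·2.324909≈2.977423
n=9: y≈2.977423, sp=3, e=sp−y≈0.022577; I≈1.549889, D=e−e_prev≈0.017822; u=2·0.022577+3/2·1.549889+1/2·0.017822≈2.378899; next y=4/5·2.977423+1/4·2.378899≈2.976663
n=10: y≈2.976663, sp=4, e=sp−y≈1.023337; I≈2.573226, D=e−e_prev≈1.000760; u=2·1.023337+3/2·2.573226+1/2·1.000760≈6.406893; next y=4/5·2.976663+1/4·6.406893≈3.983054
n=11: y≈3.983054, sp=4, e=sp−y≈0.016946; I≈2.590172, D=e−e_prev≈-1.006391; u=2·0.016946+3/2·2.590172+1/2·(-1.006391)≈3.415956; next y=4/5·3.983054+1/4·3.415956≈4.040432
n=12: y≈4.040432, sp=4, e=sp−y≈-0.040432; I≈2.549741, D=e−e_prev≈-0.057378; u=2·(-0.040432)+3/2·2.549741+1/2·(-0.057378)≈3.715058; next y=4/5·4.040432+1/4·3.715058≈4.161110
n=13: y≈4.161110, sp=4, e=sp−y≈-0.161110; I≈2.388631, D=e−e_prev≈-0.120678; u=2·(-0.161110)+3/2·2.388631+1/2·(-0.120678)≈3.200387; next y=4/5·4.161110+1/4·3.200387≈4.128985

0 3 12.000 0.000
1 3 3.000 3.000
2 3 3.900 3.150
3 3 2.370 3.495
4 3 2.226 3.389
5 3 2.075 3.267
6 3 2.152 3.133
7 3 2.240 3.044
8 3 2.325 2.995
9 3 2.379 2.977
10 4 6.407 2.977
11 4 3.416 3.983
12 4 3.715 4.040
13 4 3.200 4.161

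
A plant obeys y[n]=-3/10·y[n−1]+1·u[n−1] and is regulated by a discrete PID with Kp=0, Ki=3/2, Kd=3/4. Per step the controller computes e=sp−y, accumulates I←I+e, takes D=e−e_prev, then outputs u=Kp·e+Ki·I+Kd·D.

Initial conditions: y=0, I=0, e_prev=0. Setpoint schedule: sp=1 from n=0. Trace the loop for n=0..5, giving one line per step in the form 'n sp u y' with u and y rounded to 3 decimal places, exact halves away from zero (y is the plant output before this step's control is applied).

0 1 2.250 0.000
1 1 -2.063 2.250
2 1 8.972 -2.738
3 1 -17.356 9.793
4 1 46.549 -20.294
5 1 -108.171 52.637

(exact arithmetic carried between steps; '≈' marks a value shown rounded to 6 d.p. or computed from one; I and e_prev carry over from the previous line; the table rounds u and y to 3 d.p., halves away from zero)
n=0: y=0, sp=1, e=sp−y=1; I=1, D=e−e_prev=1; u=0·1+3/2·1+3/4·1=2.25; next y=-3/10·0+1·2.25=2.25
n=1: y=2.25, sp=1, e=sp−y=-1.25; I=-0.25, D=e−e_prev=-2.25; u=0·(-1.25)+3/2·(-0.25)+3/4·(-2.25)=-2.0625; next y=-3/10·2.25+1·(-2.0625)=-2.7375
n=2: y=-2.7375, sp=1, e=sp−y=3.7375; I=3.4875, D=e−e_prev=4.9875; u=0·3.7375+3/2·3.4875+3/4·4.9875=8.971875; next y=-3/10·(-2.7375)+1·8.971875=9.793125
n=3: y=9.793125, sp=1, e=sp−y=-8.793125; I=-5.305625, D=e−e_prev=-12.530625; u=0·(-8.793125)+3/2·(-5.305625)+3/4·(-12.530625)≈-17.356406; next y=-3/10·9.793125+1·(-17.356406)≈-20.294344
n=4: y≈-20.294344, sp=1, e=sp−y≈21.294344; I≈15.988719, D=e−e_prev≈30.087469; u=0·21.294344+3/2·15.988719+3/4·30.087469≈46.548680; next y=-3/10·(-20.294344)+1·46.548680≈52.636983
n=5: y≈52.636983, sp=1, e=sp−y≈-51.636983; I≈-35.648264, D=e−e_prev≈-72.931327; u=0·(-51.636983)+3/2·(-35.648264)+3/4·(-72.931327)≈-108.170891; next y=-3/10·52.636983+1·(-108.170891)≈-123.961986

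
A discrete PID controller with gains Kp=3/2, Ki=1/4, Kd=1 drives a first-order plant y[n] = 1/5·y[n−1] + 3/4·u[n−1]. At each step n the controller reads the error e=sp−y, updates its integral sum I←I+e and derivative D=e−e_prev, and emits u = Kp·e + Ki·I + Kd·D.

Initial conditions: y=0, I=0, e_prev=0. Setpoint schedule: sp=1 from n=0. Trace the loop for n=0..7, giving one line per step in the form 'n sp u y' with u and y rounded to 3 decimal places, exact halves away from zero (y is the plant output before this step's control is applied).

0 1 2.750 0.000
1 1 -3.672 2.063
2 1 10.236 -2.341
3 1 -19.595 7.209
4 1 44.676 -13.255
5 1 -93.528 30.856
6 1 203.905 -63.975
7 1 -435.981 140.134

(exact arithmetic carried between steps; '≈' marks a value shown rounded to 6 d.p. or computed from one; I and e_prev carry over from the previous line; the table rounds u and y to 3 d.p., halves away from zero)
n=0: y=0, sp=1, e=sp−y=1; I=1, D=e−e_prev=1; u=3/2·1+1/4·1+1·1=2.75; next y=1/5·0+3/4·2.75=2.0625
n=1: y=2.0625, sp=1, e=sp−y=-1.0625; I=-0.0625, D=e−e_prev=-2.0625; u=3/2·(-1.0625)+1/4·(-0.0625)+1·(-2.0625)=-3.671875; next y=1/5·2.0625+3/4·(-3.671875)≈-2.341406
n=2: y≈-2.341406, sp=1, e=sp−y≈3.341406; I≈3.278906, D=e−e_prev≈4.403906; u=3/2·3.341406+1/4·3.278906+1·4.403906≈10.235742; next y=1/5·(-2.341406)+3/4·10.235742≈7.208525
n=3: y≈7.208525, sp=1, e=sp−y≈-6.208525; I≈-2.929619, D=e−e_prev≈-9.549932; u=3/2·(-6.208525)+1/4·(-2.929619)+1·(-9.549932)≈-19.595125; next y=1/5·7.208525+3/4·(-19.595125)≈-13.254638
n=4: y≈-13.254638, sp=1, e=sp−y≈14.254638; I≈11.325019, D=e−e_prev≈20.463164; u=3/2·14.254638+1/4·11.325019+1·20.463164≈44.676376; next y=1/5·(-13.254638)+3/4·44.676376≈30.856354
n=5: y≈30.856354, sp=1, e=sp−y≈-29.856354; I≈-18.531335, D=e−e_prev≈-44.110993; u=3/2·(-29.856354)+1/4·(-18.531335)+1·(-44.110993)≈-93.528358; next y=1/5·30.856354+3/4·(-93.528358)≈-63.974998
n=6: y≈-63.974998, sp=1, e=sp−y≈64.974998; I≈46.443662, D=e−e_prev≈94.831352; u=3/2·64.974998+1/4·46.443662+1·94.831352≈203.904764; next y=1/5·(-63.974998)+3/4·203.904764≈140.133573
n=7: y≈140.133573, sp=1, e=sp−y≈-139.133573; I≈-92.689911, D=e−e_prev≈-204.108571; u=3/2·(-139.133573)+1/4·(-92.689911)+1·(-204.108571)≈-435.981408; next y=1/5·140.133573+3/4·(-435.981408)≈-298.959342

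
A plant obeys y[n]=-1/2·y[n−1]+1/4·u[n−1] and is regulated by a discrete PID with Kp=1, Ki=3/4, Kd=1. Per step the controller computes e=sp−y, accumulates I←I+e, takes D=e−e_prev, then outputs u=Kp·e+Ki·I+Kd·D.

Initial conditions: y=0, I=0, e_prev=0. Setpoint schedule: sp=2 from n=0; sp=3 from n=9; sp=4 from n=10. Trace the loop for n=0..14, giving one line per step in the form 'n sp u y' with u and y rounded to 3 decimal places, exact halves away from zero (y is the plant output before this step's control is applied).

(exact arithmetic carried between steps; '≈' marks a value shown rounded to 6 d.p. or computed from one; I and e_prev carry over from the previous line; the table rounds u and y to 3 d.p., halves away from zero)
n=0: y=0, sp=2, e=sp−y=2; I=2, D=e−e_prev=2; u=1·2+3/4·2+1·2=5.5; next y=-1/2·0+1/4·5.5=1.375
n=1: y=1.375, sp=2, e=sp−y=0.625; I=2.625, D=e−e_prev=-1.375; u=1·0.625+3/4·2.625+1·(-1.375)=1.21875; next y=-1/2·1.375+1/4·1.21875≈-0.382813
n=2: y≈-0.382813, sp=2, e=sp−y≈2.382813; I≈5.007813, D=e−e_prev≈1.757813; u=1·2.382813+3/4·5.007813+1·1.757813≈7.896484; next y=-1/2·(-0.382813)+1/4·7.896484≈2.165527
n=3: y≈2.165527, sp=2, e=sp−y≈-0.165527; I≈4.842285, D=e−e_prev≈-2.548340; u=1·(-0.165527)+3/4·4.842285+1·(-2.548340)≈0.917847; next y=-1/2·2.165527+1/4·0.917847≈-0.853302
n=4: y≈-0.853302, sp=2, e=sp−y≈2.853302; I≈7.695587, D=e−e_prev≈3.018829; u=1·2.853302+3/4·7.695587+1·3.018829≈11.643822; next y=-1/2·(-0.853302)+1/4·11.643822≈3.337606
n=5: y≈3.337606, sp=2, e=sp−y≈-1.337606; I≈6.357981, D=e−e_prev≈-4.190908; u=1·(-1.337606)+3/4·6.357981+1·(-4.190908)≈-0.760029; next y=-1/2·3.337606+1/4·(-0.760029)≈-1.858811
n=6: y≈-1.858811, sp=2, e=sp−y≈3.858811; I≈10.216791, D=e−e_prev≈5.196417; u=1·3.858811+3/4·10.216791+1·5.196417≈16.717821; next y=-1/2·(-1.858811)+1/4·16.717821≈5.108861
n=7: y≈5.108861, sp=2, e=sp−y≈-3.108861; I≈7.107931, D=e−e_prev≈-6.967671; u=1·(-3.108861)+3/4·7.107931+1·(-6.967671)≈-4.745584; next y=-1/2·5.108861+1/4·(-4.745584)≈-3.740826
n=8: y≈-3.740826, sp=2, e=sp−y≈5.740826; I≈12.848757, D=e−e_prev≈8.849687; u=1·5.740826+3/4·12.848757+1·8.849687≈24.227080; next y=-1/2·(-3.740826)+1/4·24.227080≈7.927183
n=9: y≈7.927183, sp=3, e=sp−y≈-4.927183; I≈7.921574, D=e−e_prev≈-10.668009; u=1·(-4.927183)+3/4·7.921574+1·(-10.668009)≈-9.654012; next y=-1/2·7.927183+1/4·(-9.654012)≈-6.377095
n=10: y≈-6.377095, sp=4, e=sp−y≈10.377095; I≈18.298668, D=e−e_prev≈15.304278; u=1·10.377095+3/4·18.298668+1·15.304278≈39.405374; next y=-1/2·(-6.377095)+1/4·39.405374≈13.039891
n=11: y≈13.039891, sp=4, e=sp−y≈-9.039891; I≈9.258778, D=e−e_prev≈-19.416985; u=1·(-9.039891)+3/4·9.258778+1·(-19.416985)≈-21.512793; next y=-1/2·13.039891+1/4·(-21.512793)≈-11.898144
n=12: y≈-11.898144, sp=4, e=sp−y≈15.898144; I≈25.156921, D=e−e_prev≈24.938034; u=1·15.898144+3/4·25.156921+1·24.938034≈59.703869; next y=-1/2·(-11.898144)+1/4·59.703869≈20.875039
n=13: y≈20.875039, sp=4, e=sp−y≈-16.875039; I≈8.281882, D=e−e_prev≈-32.773183; u=1·(-16.875039)+3/4·8.281882+1·(-32.773183)≈-43.436810; next y=-1/2·20.875039+1/4·(-43.436810)≈-21.296722
n=14: y≈-21.296722, sp=4, e=sp−y≈25.296722; I≈33.578604, D=e−e_prev≈42.171761; u=1·25.296722+3/4·33.578604+1·42.171761≈92.652436; next y=-1/2·(-21.296722)+1/4·92.652436≈33.811470

0 2 5.500 0.000
1 2 1.219 1.375
2 2 7.896 -0.383
3 2 0.918 2.166
4 2 11.644 -0.853
5 2 -0.760 3.338
6 2 16.718 -1.859
7 2 -4.746 5.109
8 2 24.227 -3.741
9 3 -9.654 7.927
10 4 39.405 -6.377
11 4 -21.513 13.040
12 4 59.704 -11.898
13 4 -43.437 20.875
14 4 92.652 -21.297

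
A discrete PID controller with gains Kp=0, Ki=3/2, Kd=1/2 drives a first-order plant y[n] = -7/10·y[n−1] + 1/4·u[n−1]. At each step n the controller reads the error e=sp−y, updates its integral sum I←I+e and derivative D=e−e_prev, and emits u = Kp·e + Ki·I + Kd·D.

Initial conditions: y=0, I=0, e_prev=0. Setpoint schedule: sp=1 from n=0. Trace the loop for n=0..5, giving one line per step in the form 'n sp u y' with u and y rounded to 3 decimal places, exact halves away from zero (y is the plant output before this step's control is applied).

0 1 2.000 0.000
1 1 2.000 0.500
2 1 3.700 0.150
3 1 3.460 0.820
4 1 5.123 0.291
5 1 4.350 1.077

(exact arithmetic carried between steps; '≈' marks a value shown rounded to 6 d.p. or computed from one; I and e_prev carry over from the previous line; the table rounds u and y to 3 d.p., halves away from zero)
n=0: y=0, sp=1, e=sp−y=1; I=1, D=e−e_prev=1; u=0·1+3/2·1+1/2·1=2; next y=-7/10·0+1/4·2=0.5
n=1: y=0.5, sp=1, e=sp−y=0.5; I=1.5, D=e−e_prev=-0.5; u=0·0.5+3/2·1.5+1/2·(-0.5)=2; next y=-7/10·0.5+1/4·2=0.15
n=2: y=0.15, sp=1, e=sp−y=0.85; I=2.35, D=e−e_prev=0.35; u=0·0.85+3/2·2.35+1/2·0.35=3.7; next y=-7/10·0.15+1/4·3.7=0.82
n=3: y=0.82, sp=1, e=sp−y=0.18; I=2.53, D=e−e_prev=-0.67; u=0·0.18+3/2·2.53+1/2·(-0.67)=3.46; next y=-7/10·0.82+1/4·3.46=0.291
n=4: y=0.291, sp=1, e=sp−y=0.709; I=3.239, D=e−e_prev=0.529; u=0·0.709+3/2·3.239+1/2·0.529=5.123; next y=-7/10·0.291+1/4·5.123=1.07705
n=5: y=1.07705, sp=1, e=sp−y=-0.07705; I=3.16195, D=e−e_prev=-0.78605; u=0·(-0.07705)+3/2·3.16195+1/2·(-0.78605)=4.3499; next y=-7/10·1.07705+1/4·4.3499=0.33354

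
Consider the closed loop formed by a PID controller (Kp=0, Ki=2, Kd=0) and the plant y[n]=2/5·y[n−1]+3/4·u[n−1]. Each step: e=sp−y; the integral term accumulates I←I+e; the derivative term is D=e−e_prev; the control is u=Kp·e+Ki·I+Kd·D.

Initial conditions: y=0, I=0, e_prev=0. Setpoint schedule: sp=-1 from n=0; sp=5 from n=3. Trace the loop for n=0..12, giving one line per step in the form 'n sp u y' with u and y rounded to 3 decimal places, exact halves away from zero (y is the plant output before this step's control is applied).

0 -1 -2.000 0.000
1 -1 -1.000 -1.500
2 -1 -0.300 -1.350
3 5 11.230 -0.765
4 5 4.997 8.117
5 5 1.008 6.994
6 5 3.900 3.554
7 5 5.207 4.347
8 5 3.919 5.644
9 5 3.525 5.197
10 5 4.080 4.723
11 5 4.182 4.949
12 5 3.950 5.116

(exact arithmetic carried between steps; '≈' marks a value shown rounded to 6 d.p. or computed from one; I and e_prev carry over from the previous line; the table rounds u and y to 3 d.p., halves away from zero)
n=0: y=0, sp=-1, e=sp−y=-1; I=-1, D=e−e_prev=-1; u=0·(-1)+2·(-1)+0·(-1)=-2; next y=2/5·0+3/4·(-2)=-1.5
n=1: y=-1.5, sp=-1, e=sp−y=0.5; I=-0.5, D=e−e_prev=1.5; u=0·0.5+2·(-0.5)+0·1.5=-1; next y=2/5·(-1.5)+3/4·(-1)=-1.35
n=2: y=-1.35, sp=-1, e=sp−y=0.35; I=-0.15, D=e−e_prev=-0.15; u=0·0.35+2·(-0.15)+0·(-0.15)=-0.3; next y=2/5·(-1.35)+3/4·(-0.3)=-0.765
n=3: y=-0.765, sp=5, e=sp−y=5.765; I=5.615, D=e−e_prev=5.415; u=0·5.765+2·5.615+0·5.415=11.23; next y=2/5·(-0.765)+3/4·11.23=8.1165
n=4: y=8.1165, sp=5, e=sp−y=-3.1165; I=2.4985, D=e−e_prev=-8.8815; u=0·(-3.1165)+2·2.4985+0·(-8.8815)=4.997; next y=2/5·8.1165+3/4·4.997=6.99435
n=5: y=6.99435, sp=5, e=sp−y=-1.99435; I=0.50415, D=e−e_prev=1.12215; u=0·(-1.99435)+2·0.50415+0·1.12215=1.0083; next y=2/5·6.99435+3/4·1.0083=3.553965
n=6: y=3.553965, sp=5, e=sp−y=1.446035; I=1.950185, D=e−e_prev=3.440385; u=0·1.446035+2·1.950185+0·3.440385=3.90037; next y=2/5·3.553965+3/4·3.90037≈4.346864
n=7: y≈4.346864, sp=5, e=sp−y≈0.653137; I≈2.603322, D=e−e_prev≈-0.792899; u=0·0.653137+2·2.603322+0·(-0.792899)≈5.206643; next y=2/5·4.346864+3/4·5.206643≈5.643728
n=8: y≈5.643728, sp=5, e=sp−y≈-0.643728; I≈1.959594, D=e−e_prev≈-1.296864; u=0·(-0.643728)+2·1.959594+0·(-1.296864)≈3.919188; next y=2/5·5.643728+3/4·3.919188≈5.196882
n=9: y≈5.196882, sp=5, e=sp−y≈-0.196882; I≈1.762712, D=e−e_prev≈0.446846; u=0·(-0.196882)+2·1.762712+0·0.446846≈3.525424; next y=2/5·5.196882+3/4·3.525424≈4.722821
n=10: y≈4.722821, sp=5, e=sp−y≈0.277179; I≈2.039891, D=e−e_prev≈0.474061; u=0·0.277179+2·2.039891+0·0.474061≈4.079783; next y=2/5·4.722821+3/4·4.079783≈4.948965
n=11: y≈4.948965, sp=5, e=sp−y≈0.051035; I≈2.090926, D=e−e_prev≈-0.226144; u=0·0.051035+2·2.090926+0·(-0.226144)≈4.181852; next y=2/5·4.948965+3/4·4.181852≈5.115975
n=12: y≈5.115975, sp=5, e=sp−y≈-0.115975; I≈1.974951, D=e−e_prev≈-0.167010; u=0·(-0.115975)+2·1.974951+0·(-0.167010)≈3.949902; next y=2/5·5.115975+3/4·3.949902≈5.008816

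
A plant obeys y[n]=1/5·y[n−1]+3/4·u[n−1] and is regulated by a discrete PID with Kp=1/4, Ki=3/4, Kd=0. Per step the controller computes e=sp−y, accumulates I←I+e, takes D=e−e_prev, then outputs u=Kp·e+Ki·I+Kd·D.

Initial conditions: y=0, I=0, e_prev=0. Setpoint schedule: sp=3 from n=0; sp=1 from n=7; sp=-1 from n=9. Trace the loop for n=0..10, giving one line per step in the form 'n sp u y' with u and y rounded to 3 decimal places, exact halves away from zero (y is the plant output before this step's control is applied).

(exact arithmetic carried between steps; '≈' marks a value shown rounded to 6 d.p. or computed from one; I and e_prev carry over from the previous line; the table rounds u and y to 3 d.p., halves away from zero)
n=0: y=0, sp=3, e=sp−y=3; I=3, D=e−e_prev=3; u=1/4·3+3/4·3+0·3=3; next y=1/5·0+3/4·3=2.25
n=1: y=2.25, sp=3, e=sp−y=0.75; I=3.75, D=e−e_prev=-2.25; u=1/4·0.75+3/4·3.75+0·(-2.25)=3; next y=1/5·2.25+3/4·3=2.7
n=2: y=2.7, sp=3, e=sp−y=0.3; I=4.05, D=e−e_prev=-0.45; u=1/4·0.3+3/4·4.05+0·(-0.45)=3.1125; next y=1/5·2.7+3/4·3.1125=2.874375
n=3: y=2.874375, sp=3, e=sp−y=0.125625; I=4.175625, D=e−e_prev=-0.174375; u=1/4·0.125625+3/4·4.175625+0·(-0.174375)=3.163125; next y=1/5·2.874375+3/4·3.163125≈2.947219
n=4: y≈2.947219, sp=3, e=sp−y≈0.052781; I≈4.228406, D=e−e_prev≈-0.072844; u=1/4·0.052781+3/4·4.228406+0·(-0.072844)≈3.1845; next y=1/5·2.947219+3/4·3.1845≈2.977819
n=5: y≈2.977819, sp=3, e=sp−y≈0.022181; I≈4.250588, D=e−e_prev≈-0.0306; u=1/4·0.022181+3/4·4.250588+0·(-0.0306)≈3.193486; next y=1/5·2.977819+3/4·3.193486≈2.990678
n=6: y≈2.990678, sp=3, e=sp−y≈0.009322; I≈4.259909, D=e−e_prev≈-0.012859; u=1/4·0.009322+3/4·4.259909+0·(-0.012859)≈3.197262; next y=1/5·2.990678+3/4·3.197262≈2.996082
n=7: y≈2.996082, sp=1, e=sp−y≈-1.996082; I≈2.263827, D=e−e_prev≈-2.005404; u=1/4·(-1.996082)+3/4·2.263827+0·(-2.005404)≈1.198850; next y=1/5·2.996082+3/4·1.198850≈1.498354
n=8: y≈1.498354, sp=1, e=sp−y≈-0.498354; I≈1.765473, D=e−e_prev≈1.497729; u=1/4·(-0.498354)+3/4·1.765473+0·1.497729≈1.199517; next y=1/5·1.498354+3/4·1.199517≈1.199308
n=9: y≈1.199308, sp=-1, e=sp−y≈-2.199308; I≈-0.433835, D=e−e_prev≈-1.700954; u=1/4·(-2.199308)+3/4·(-0.433835)+0·(-1.700954)≈-0.875203; next y=1/5·1.199308+3/4·(-0.875203)≈-0.416541
n=10: y≈-0.416541, sp=-1, e=sp−y≈-0.583459; I≈-1.017294, D=e−e_prev≈1.615849; u=1/4·(-0.583459)+3/4·(-1.017294)+0·1.615849≈-0.908835; next y=1/5·(-0.416541)+3/4·(-0.908835)≈-0.764935

0 3 3.000 0.000
1 3 3.000 2.250
2 3 3.113 2.700
3 3 3.163 2.874
4 3 3.185 2.947
5 3 3.193 2.978
6 3 3.197 2.991
7 1 1.199 2.996
8 1 1.200 1.498
9 -1 -0.875 1.199
10 -1 -0.909 -0.417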